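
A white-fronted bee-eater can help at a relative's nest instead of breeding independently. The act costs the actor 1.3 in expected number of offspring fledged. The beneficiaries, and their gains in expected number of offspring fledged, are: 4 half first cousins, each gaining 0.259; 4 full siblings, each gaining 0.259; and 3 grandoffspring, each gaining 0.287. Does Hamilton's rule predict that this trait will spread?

No

Hamilton's rule: the trait is favored when the sum of r·B over every recipient exceeds the actor's cost C.
r to a half first cousin = 0.0625 (half first cousins share one grandparent — one path of length 4: r = (1/2)^4 = 1/16).
r to a full sibling = 1/2 (full sibs share both parents — two paths of length 2: r = 2·(1/2)^2 = 1/2).
r to a grandoffspring = 1/4 (two parent–offspring links: r = (1/2)^2 = 1/4).
Summing one r·B term per recipient: 4·0.0625·0.259 + 4·0.5·0.259 + 3·0.25·0.287 = 0.798.
0.798 < 1.3: the indirect benefit is less than the cost.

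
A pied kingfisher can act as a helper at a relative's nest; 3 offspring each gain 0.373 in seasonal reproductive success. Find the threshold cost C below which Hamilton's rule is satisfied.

r to an offspring = 0.5 (one parent–offspring link: r = (1/2)^1 = 1/2).
Hamilton's rule: n·r·B > C, so the trait is favored while C < n·r·B = 3·0.5·0.373 = 0.5595.

0.5595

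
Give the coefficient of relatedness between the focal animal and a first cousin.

0.125

First cousins share one grandparent pair — two paths of length 4: r = 2·(1/2)^4 = 1/8.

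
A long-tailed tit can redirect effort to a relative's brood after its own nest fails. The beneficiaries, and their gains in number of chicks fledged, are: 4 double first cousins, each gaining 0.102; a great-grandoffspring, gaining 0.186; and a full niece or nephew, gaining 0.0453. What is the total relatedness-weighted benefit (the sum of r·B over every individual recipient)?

0.136575

r to a double first cousin = 0.25 (double first cousins share both grandparent pairs — four paths of length 4: r = 4·(1/2)^4 = 1/4).
r to a great-grandoffspring = 0.125 (three parent–offspring links: r = (1/2)^3 = 1/8).
r to a full niece or nephew = 1/4 (full aunt/uncle↔niece/nephew: two paths of length 3 through the shared grandparent pair: r = 2·(1/2)^3 = 1/4).
Summing one r·B term per recipient: 4·0.25·0.102 + 1·0.125·0.186 + 1·0.25·0.0453 = 0.136575.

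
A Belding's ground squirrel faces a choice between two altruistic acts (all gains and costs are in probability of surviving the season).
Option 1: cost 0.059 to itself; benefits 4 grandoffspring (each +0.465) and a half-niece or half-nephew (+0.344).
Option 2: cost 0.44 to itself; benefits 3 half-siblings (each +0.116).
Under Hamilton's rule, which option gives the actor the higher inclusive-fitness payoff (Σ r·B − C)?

Option 1

Option 1: r to a grandoffspring = 0.25.
Option 1: r to a half-niece or half-nephew = 0.125.
Option 1: Σ r·B − C = (4·0.25·0.465 + 1·0.125·0.344) − 0.059 = 0.449.
Option 2: r to a half-sibling = 0.25.
Option 2: Σ r·B − C = (3·0.25·0.116) − 0.44 = -0.353.
Option 1 has the higher net inclusive-fitness payoff.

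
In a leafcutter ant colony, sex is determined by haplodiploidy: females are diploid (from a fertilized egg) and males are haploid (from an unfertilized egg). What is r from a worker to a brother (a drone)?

0.25

Her haploid brother carries none of their father's genes and a random half of their mother's genome; that half matches the maternal half of her own genome with probability 1/2: r = 1/2 · 1/2 = 1/4.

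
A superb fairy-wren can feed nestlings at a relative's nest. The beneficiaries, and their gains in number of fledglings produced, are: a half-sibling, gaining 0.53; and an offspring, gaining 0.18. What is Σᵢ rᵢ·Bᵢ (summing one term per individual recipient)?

0.2225

r to a half-sibling = 0.25 (half-sibs share one parent — one path of length 2: r = (1/2)^2 = 1/4).
r to an offspring = 0.5 (one parent–offspring link: r = (1/2)^1 = 1/2).
Summing one r·B term per recipient: 1·0.25·0.53 + 1·0.5·0.18 = 0.2225.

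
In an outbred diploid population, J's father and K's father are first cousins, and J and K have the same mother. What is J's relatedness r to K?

0.28125

Wright's path rule: contributions from independent ancestry routes add.
J and K are related in two ways: second cousins through their fathers (r = 1/32) and half-sibs through their shared mother (r = 1/4).
r = 1/32 + 1/4 = 0.28125.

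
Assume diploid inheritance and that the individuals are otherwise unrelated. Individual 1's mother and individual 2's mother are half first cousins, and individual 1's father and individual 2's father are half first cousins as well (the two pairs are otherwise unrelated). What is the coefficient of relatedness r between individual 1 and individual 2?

0.03125

Wright's path rule: contributions from independent ancestry routes add.
Individual 1 and individual 2 are related in two ways: half second cousins through their mothers (r = 1/64) and half second cousins through their fathers (r = 1/64).
r = 1/64 + 1/64 = 0.03125.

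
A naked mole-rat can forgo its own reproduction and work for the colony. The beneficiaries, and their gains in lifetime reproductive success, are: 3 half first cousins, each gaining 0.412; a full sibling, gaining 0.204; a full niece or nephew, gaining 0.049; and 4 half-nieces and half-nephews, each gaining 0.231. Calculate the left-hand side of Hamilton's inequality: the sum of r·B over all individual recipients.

0.307

r to a half first cousin = 1/16 (half first cousins share one grandparent — one path of length 4: r = (1/2)^4 = 1/16).
r to a full sibling = 1/2 (full sibs share both parents — two paths of length 2: r = 2·(1/2)^2 = 1/2).
r to a full niece or nephew = 1/4 (full aunt/uncle↔niece/nephew: two paths of length 3 through the shared grandparent pair: r = 2·(1/2)^3 = 1/4).
r to a half-niece or half-nephew = 1/8 (half-aunt/uncle↔niece/nephew: one path of length 3: r = (1/2)^3 = 1/8).
Summing one r·B term per recipient: 3·0.0625·0.412 + 1·0.5·0.204 + 1·0.25·0.049 + 4·0.125·0.231 = 0.307.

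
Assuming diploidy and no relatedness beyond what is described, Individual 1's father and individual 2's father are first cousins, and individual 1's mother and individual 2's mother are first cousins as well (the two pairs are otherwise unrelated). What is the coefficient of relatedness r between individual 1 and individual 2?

0.0625

With two independent routes of shared ancestry, r is the sum of the two contributions.
Individual 1 and individual 2 are related in two ways: second cousins through their fathers (r = 1/32) and second cousins through their mothers (r = 1/32).
r = 1/32 + 1/32 = 0.0625.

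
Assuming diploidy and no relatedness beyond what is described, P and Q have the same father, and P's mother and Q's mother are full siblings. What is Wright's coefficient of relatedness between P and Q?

0.375

Independent pedigree routes through distinct common ancestors add.
P and Q are related in two ways: half-sibs through their shared father (r = 1/4) and first cousins through their mothers (r = 1/8).
r = 1/4 + 1/8 = 3/8 = 0.375.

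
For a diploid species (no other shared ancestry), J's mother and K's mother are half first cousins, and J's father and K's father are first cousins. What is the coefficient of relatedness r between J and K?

With two independent routes of shared ancestry, r is the sum of the two contributions.
J and K are related in two ways: half second cousins through their mothers (r = 1/64) and second cousins through their fathers (r = 1/32).
r = 1/64 + 1/32 = 0.046875.

0.046875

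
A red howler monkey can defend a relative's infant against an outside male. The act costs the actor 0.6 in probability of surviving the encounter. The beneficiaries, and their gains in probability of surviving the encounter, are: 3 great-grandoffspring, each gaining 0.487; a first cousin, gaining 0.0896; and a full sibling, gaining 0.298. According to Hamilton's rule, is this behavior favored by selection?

Hamilton's rule: the trait is favored when the sum of r·B over every recipient exceeds the actor's cost C.
r to a great-grandoffspring = 1/8 (three parent–offspring links: r = (1/2)^3 = 1/8).
r to a first cousin = 1/8 (first cousins share one grandparent pair — two paths of length 4: r = 2·(1/2)^4 = 1/8).
r to a full sibling = 1/2 (full sibs share both parents — two paths of length 2: r = 2·(1/2)^2 = 1/2).
Summing one r·B term per recipient: 3·0.125·0.487 + 1·0.125·0.0896 + 1·0.5·0.298 = 0.342825.
0.342825 < 0.6: the indirect benefit is less than the cost.

No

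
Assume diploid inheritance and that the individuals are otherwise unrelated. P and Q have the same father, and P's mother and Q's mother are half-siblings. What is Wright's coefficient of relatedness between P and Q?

0.3125

With two independent routes of shared ancestry, r is the sum of the two contributions.
P and Q are related in two ways: half-sibs through their shared father (r = 1/4) and half first cousins through their mothers (r = 1/16).
r = 1/4 + 1/16 = 5/16 = 0.3125.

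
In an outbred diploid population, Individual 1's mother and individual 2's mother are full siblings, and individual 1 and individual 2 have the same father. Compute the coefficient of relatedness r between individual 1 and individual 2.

0.375

Independent pedigree routes through distinct common ancestors add.
Individual 1 and individual 2 are related in two ways: first cousins through their mothers (r = 1/8) and half-sibs through their shared father (r = 1/4).
r = 1/8 + 1/4 = 3/8 = 0.375.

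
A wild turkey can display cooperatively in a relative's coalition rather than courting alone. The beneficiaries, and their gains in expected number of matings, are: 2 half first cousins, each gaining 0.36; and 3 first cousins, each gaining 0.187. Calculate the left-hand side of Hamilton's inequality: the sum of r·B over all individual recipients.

0.115125

r to a half first cousin = 1/16 (half first cousins share one grandparent — one path of length 4: r = (1/2)^4 = 1/16).
r to a first cousin = 1/8 (first cousins share one grandparent pair — two paths of length 4: r = 2·(1/2)^4 = 1/8).
Summing one r·B term per recipient: 2·0.0625·0.36 + 3·0.125·0.187 = 0.115125.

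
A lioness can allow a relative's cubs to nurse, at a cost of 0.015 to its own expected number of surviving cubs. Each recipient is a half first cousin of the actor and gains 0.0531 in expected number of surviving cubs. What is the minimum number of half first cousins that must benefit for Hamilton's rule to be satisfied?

5

r to a half first cousin = 1/16 (half first cousins share one grandparent — one path of length 4: r = (1/2)^4 = 1/16).
Hamilton's rule: n·r·B > C  ⇒  n > C/(r·B) = 0.015/(0.0625·0.0531) = 4.52.
The smallest integer exceeding 4.52 is 5.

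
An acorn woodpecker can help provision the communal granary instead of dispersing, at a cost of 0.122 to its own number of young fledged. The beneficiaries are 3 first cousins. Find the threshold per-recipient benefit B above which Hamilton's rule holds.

r to a first cousin = 1/8 (first cousins share one grandparent pair — two paths of length 4: r = 2·(1/2)^4 = 1/8).
Hamilton's rule with n recipients of equal r: n·r·B > C, so B > C/(n·r) = 0.122/(3·0.125) = 0.3253.

0.3253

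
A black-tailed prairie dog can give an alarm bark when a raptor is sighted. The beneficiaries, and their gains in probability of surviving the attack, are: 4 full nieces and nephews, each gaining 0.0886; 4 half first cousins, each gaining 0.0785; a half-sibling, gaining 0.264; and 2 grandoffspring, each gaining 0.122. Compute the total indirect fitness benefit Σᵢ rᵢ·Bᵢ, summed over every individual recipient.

0.235225

r to a full niece or nephew = 1/4 (full aunt/uncle↔niece/nephew: two paths of length 3 through the shared grandparent pair: r = 2·(1/2)^3 = 1/4).
r to a half first cousin = 0.0625 (half first cousins share one grandparent — one path of length 4: r = (1/2)^4 = 1/16).
r to a half-sibling = 0.25 (half-sibs share one parent — one path of length 2: r = (1/2)^2 = 1/4).
r to a grandoffspring = 1/4 (two parent–offspring links: r = (1/2)^2 = 1/4).
Summing one r·B term per recipient: 4·0.25·0.0886 + 4·0.0625·0.0785 + 1·0.25·0.264 + 2·0.25·0.122 = 0.235225.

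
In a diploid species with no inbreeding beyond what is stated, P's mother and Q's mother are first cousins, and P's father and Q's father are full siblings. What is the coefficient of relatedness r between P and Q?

Relatedness sums over independent paths through distinct common ancestors.
P and Q are related in two ways: second cousins through their mothers (r = 1/32) and first cousins through their fathers (r = 1/8).
r = 1/32 + 1/8 = 5/32 = 0.15625.

0.15625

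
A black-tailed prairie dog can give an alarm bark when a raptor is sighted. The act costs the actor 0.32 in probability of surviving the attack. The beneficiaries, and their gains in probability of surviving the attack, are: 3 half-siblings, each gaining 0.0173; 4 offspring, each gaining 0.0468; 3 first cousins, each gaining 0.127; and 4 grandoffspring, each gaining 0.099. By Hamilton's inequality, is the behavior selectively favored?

Hamilton's rule: the trait is favored when the sum of r·B over every recipient exceeds the actor's cost C.
r to a half-sibling = 0.25 (half-sibs share one parent — one path of length 2: r = (1/2)^2 = 1/4).
r to an offspring = 0.5 (one parent–offspring link: r = (1/2)^1 = 1/2).
r to a first cousin = 0.125 (first cousins share one grandparent pair — two paths of length 4: r = 2·(1/2)^4 = 1/8).
r to a grandoffspring = 0.25 (two parent–offspring links: r = (1/2)^2 = 1/4).
Summing one r·B term per recipient: 3·0.25·0.0173 + 4·0.5·0.0468 + 3·0.125·0.127 + 4·0.25·0.099 = 0.2532.
0.2532 < 0.32: the indirect benefit is less than the cost.

No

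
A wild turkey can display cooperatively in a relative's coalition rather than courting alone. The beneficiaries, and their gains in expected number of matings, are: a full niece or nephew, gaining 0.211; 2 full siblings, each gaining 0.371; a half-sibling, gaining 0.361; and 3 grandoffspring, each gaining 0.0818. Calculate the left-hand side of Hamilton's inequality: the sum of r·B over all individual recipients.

0.57535

r to a full niece or nephew = 0.25 (full aunt/uncle↔niece/nephew: two paths of length 3 through the shared grandparent pair: r = 2·(1/2)^3 = 1/4).
r to a full sibling = 1/2 (full sibs share both parents — two paths of length 2: r = 2·(1/2)^2 = 1/2).
r to a half-sibling = 1/4 (half-sibs share one parent — one path of length 2: r = (1/2)^2 = 1/4).
r to a grandoffspring = 1/4 (two parent–offspring links: r = (1/2)^2 = 1/4).
Summing one r·B term per recipient: 1·0.25·0.211 + 2·0.5·0.371 + 1·0.25·0.361 + 3·0.25·0.0818 = 0.57535.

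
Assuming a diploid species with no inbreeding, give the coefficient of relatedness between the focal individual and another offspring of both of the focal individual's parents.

0.5

Each parent–offspring link contributes a factor of 1/2, and independent paths through distinct common ancestors add.
Full sibs share both parents — two paths of length 2: r = 2·(1/2)^2 = 1/2.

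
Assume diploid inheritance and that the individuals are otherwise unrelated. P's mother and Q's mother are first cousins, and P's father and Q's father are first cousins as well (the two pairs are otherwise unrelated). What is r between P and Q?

Independent pedigree routes through distinct common ancestors add.
P and Q are related in two ways: second cousins through their mothers (r = 1/32) and second cousins through their fathers (r = 1/32).
r = 1/32 + 1/32 = 0.0625.

0.0625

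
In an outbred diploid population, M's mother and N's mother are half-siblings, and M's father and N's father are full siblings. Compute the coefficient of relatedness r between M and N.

0.1875

Relatedness sums over independent paths through distinct common ancestors.
M and N are related in two ways: half first cousins through their mothers (r = 1/16) and first cousins through their fathers (r = 1/8).
r = 1/16 + 1/8 = 0.1875.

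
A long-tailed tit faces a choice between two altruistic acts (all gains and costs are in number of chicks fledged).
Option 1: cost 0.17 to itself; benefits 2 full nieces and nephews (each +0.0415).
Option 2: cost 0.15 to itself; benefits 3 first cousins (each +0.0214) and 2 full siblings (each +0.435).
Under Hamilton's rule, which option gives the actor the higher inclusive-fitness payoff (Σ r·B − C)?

Option 1: r to a full niece or nephew = 0.25.
Option 1: Σ r·B − C = (2·0.25·0.0415) − 0.17 = -0.14925.
Option 2: r to a first cousin = 0.125.
Option 2: r to a full sibling = 0.5.
Option 2: Σ r·B − C = (3·0.125·0.0214 + 2·0.5·0.435) − 0.15 = 0.293025.
Option 2 has the higher net inclusive-fitness payoff.

Option 2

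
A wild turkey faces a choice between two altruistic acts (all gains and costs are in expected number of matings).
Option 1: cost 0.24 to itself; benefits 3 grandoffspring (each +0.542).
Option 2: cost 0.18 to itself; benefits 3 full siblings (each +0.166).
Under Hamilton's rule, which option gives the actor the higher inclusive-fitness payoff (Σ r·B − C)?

Option 1

Option 1: r to a grandoffspring = 0.25.
Option 1: Σ r·B − C = (3·0.25·0.542) − 0.24 = 0.1665.
Option 2: r to a full sibling = 0.5.
Option 2: Σ r·B − C = (3·0.5·0.166) − 0.18 = 0.069.
Option 1 has the higher net inclusive-fitness payoff.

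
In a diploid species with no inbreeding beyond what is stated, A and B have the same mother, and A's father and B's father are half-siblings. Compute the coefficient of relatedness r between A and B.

Wright's path rule: contributions from independent ancestry routes add.
A and B are related in two ways: half-sibs through their shared mother (r = 1/4) and half first cousins through their fathers (r = 1/16).
r = 1/4 + 1/16 = 0.3125.

0.3125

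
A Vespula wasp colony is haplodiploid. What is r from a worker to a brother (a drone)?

Her haploid brother carries none of their father's genes and a random half of their mother's genome; that half matches the maternal half of her own genome with probability 1/2: r = 1/2 · 1/2 = 1/4.

0.25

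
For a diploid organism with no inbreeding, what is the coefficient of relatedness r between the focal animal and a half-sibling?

Half-sibs share one parent — one path of length 2: r = (1/2)^2 = 1/4.

0.25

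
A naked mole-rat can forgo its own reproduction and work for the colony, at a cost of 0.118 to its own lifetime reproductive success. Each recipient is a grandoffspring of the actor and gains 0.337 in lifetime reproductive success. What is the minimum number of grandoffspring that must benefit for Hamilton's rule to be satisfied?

r to a grandoffspring = 1/4 (two parent–offspring links: r = (1/2)^2 = 1/4).
Hamilton's rule: n·r·B > C  ⇒  n > C/(r·B) = 0.118/(0.25·0.337) = 1.401.
The smallest integer exceeding 1.401 is 2.

2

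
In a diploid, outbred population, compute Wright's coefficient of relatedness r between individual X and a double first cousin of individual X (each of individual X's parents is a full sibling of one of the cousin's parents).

Each parent–offspring link contributes a factor of 1/2, and independent paths through distinct common ancestors add.
Double first cousins share both grandparent pairs — four paths of length 4: r = 4·(1/2)^4 = 1/4.

0.25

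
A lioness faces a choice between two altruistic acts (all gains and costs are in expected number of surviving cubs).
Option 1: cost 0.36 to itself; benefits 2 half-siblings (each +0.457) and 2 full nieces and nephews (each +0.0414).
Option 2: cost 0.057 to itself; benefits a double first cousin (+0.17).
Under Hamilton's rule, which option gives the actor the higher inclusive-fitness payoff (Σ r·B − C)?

Option 2

Option 1: r to a half-sibling = 0.25.
Option 1: r to a full niece or nephew = 0.25.
Option 1: Σ r·B − C = (2·0.25·0.457 + 2·0.25·0.0414) − 0.36 = -0.1108.
Option 2: r to a double first cousin = 0.25.
Option 2: Σ r·B − C = (1·0.25·0.17) − 0.057 = -0.0145.
Option 2 has the higher net inclusive-fitness payoff.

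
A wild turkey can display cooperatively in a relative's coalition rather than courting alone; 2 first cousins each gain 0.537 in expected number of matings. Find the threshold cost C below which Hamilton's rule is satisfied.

0.13425

r to a first cousin = 1/8 (first cousins share one grandparent pair — two paths of length 4: r = 2·(1/2)^4 = 1/8).
Hamilton's rule: n·r·B > C, so the trait is favored while C < n·r·B = 2·0.125·0.537 = 0.13425.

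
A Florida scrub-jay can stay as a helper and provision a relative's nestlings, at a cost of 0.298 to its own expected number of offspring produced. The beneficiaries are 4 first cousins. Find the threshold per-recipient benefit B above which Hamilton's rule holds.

0.596

r to a first cousin = 1/8 (first cousins share one grandparent pair — two paths of length 4: r = 2·(1/2)^4 = 1/8).
Hamilton's rule with n recipients of equal r: n·r·B > C, so B > C/(n·r) = 0.298/(4·0.125) = 0.596.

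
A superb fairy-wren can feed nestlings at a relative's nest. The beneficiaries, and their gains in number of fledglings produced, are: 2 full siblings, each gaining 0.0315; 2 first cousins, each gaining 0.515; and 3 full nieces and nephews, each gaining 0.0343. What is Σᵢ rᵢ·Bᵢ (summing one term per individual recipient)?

r to a full sibling = 0.5 (full sibs share both parents — two paths of length 2: r = 2·(1/2)^2 = 1/2).
r to a first cousin = 0.125 (first cousins share one grandparent pair — two paths of length 4: r = 2·(1/2)^4 = 1/8).
r to a full niece or nephew = 1/4 (full aunt/uncle↔niece/nephew: two paths of length 3 through the shared grandparent pair: r = 2·(1/2)^3 = 1/4).
Summing one r·B term per recipient: 2·0.5·0.0315 + 2·0.125·0.515 + 3·0.25·0.0343 = 0.185975.

0.185975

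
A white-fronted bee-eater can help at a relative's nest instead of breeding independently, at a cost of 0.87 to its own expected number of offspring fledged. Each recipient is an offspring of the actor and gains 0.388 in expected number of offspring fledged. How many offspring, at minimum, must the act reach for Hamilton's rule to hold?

r to an offspring = 0.5 (one parent–offspring link: r = (1/2)^1 = 1/2).
Hamilton's rule: n·r·B > C  ⇒  n > C/(r·B) = 0.87/(0.5·0.388) = 4.485.
The smallest integer exceeding 4.485 is 5.

5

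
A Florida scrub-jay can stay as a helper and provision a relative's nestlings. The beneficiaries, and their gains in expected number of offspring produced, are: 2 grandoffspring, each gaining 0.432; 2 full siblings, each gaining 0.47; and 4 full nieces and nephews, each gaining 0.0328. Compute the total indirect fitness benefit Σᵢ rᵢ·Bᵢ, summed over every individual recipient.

r to a grandoffspring = 0.25 (two parent–offspring links: r = (1/2)^2 = 1/4).
r to a full sibling = 0.5 (full sibs share both parents — two paths of length 2: r = 2·(1/2)^2 = 1/2).
r to a full niece or nephew = 0.25 (full aunt/uncle↔niece/nephew: two paths of length 3 through the shared grandparent pair: r = 2·(1/2)^3 = 1/4).
Summing one r·B term per recipient: 2·0.25·0.432 + 2·0.5·0.47 + 4·0.25·0.0328 = 0.7188.

0.7188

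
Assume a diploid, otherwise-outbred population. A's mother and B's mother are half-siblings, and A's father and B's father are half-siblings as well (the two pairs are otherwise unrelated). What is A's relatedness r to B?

Wright's path rule: contributions from independent ancestry routes add.
A and B are related in two ways: half first cousins through their mothers (r = 1/16) and half first cousins through their fathers (r = 1/16).
r = 1/16 + 1/16 = 1/8 = 0.125.

0.125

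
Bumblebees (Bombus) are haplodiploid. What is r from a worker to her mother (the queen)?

One meiotic link between diploid queen and diploid daughter: r = 1/2.

0.5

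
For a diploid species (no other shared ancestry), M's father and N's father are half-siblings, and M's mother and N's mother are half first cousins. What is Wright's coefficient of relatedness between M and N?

With two independent routes of shared ancestry, r is the sum of the two contributions.
M and N are related in two ways: half first cousins through their fathers (r = 1/16) and half second cousins through their mothers (r = 1/64).
r = 1/16 + 1/64 = 0.078125.

0.078125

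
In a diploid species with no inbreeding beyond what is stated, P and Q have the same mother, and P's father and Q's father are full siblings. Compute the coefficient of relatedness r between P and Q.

Wright's path rule: contributions from independent ancestry routes add.
P and Q are related in two ways: half-sibs through their shared mother (r = 1/4) and first cousins through their fathers (r = 1/8).
r = 1/4 + 1/8 = 3/8 = 0.375.

0.375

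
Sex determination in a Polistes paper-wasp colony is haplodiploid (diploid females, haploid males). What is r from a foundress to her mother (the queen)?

0.5

One meiotic link between diploid queen and diploid daughter: r = 1/2.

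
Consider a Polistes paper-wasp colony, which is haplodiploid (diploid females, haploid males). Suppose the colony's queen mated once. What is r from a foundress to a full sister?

0.75

Haplodiploid full sisters inherit their father's entire haploid genome identically (contributing 1/2) and on average half of their mother's contribution (1/2 · 1/2 = 1/4); r = 1/2 + 1/4 = 3/4.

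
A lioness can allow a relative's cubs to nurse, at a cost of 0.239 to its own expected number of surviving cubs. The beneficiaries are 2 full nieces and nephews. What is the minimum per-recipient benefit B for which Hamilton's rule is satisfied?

r to a full niece or nephew = 0.25 (full aunt/uncle↔niece/nephew: two paths of length 3 through the shared grandparent pair: r = 2·(1/2)^3 = 1/4).
Hamilton's rule with n recipients of equal r: n·r·B > C, so B > C/(n·r) = 0.239/(2·0.25) = 0.478.

0.478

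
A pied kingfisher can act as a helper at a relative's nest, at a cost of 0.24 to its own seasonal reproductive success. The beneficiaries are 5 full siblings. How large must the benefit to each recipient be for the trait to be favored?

0.096

r to a full sibling = 0.5 (full sibs share both parents — two paths of length 2: r = 2·(1/2)^2 = 1/2).
Hamilton's rule with n recipients of equal r: n·r·B > C, so B > C/(n·r) = 0.24/(5·0.5) = 0.096.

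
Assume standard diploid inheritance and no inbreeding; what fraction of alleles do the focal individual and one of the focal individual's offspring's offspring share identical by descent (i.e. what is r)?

Each parent–offspring link contributes a factor of 1/2, and independent paths through distinct common ancestors add.
Two parent–offspring links: r = (1/2)^2 = 1/4.

0.25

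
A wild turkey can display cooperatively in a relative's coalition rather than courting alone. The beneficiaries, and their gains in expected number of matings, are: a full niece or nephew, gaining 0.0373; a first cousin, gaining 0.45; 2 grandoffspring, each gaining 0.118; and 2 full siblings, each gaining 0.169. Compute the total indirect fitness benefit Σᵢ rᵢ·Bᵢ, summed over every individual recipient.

0.293575

r to a full niece or nephew = 1/4 (full aunt/uncle↔niece/nephew: two paths of length 3 through the shared grandparent pair: r = 2·(1/2)^3 = 1/4).
r to a first cousin = 1/8 (first cousins share one grandparent pair — two paths of length 4: r = 2·(1/2)^4 = 1/8).
r to a grandoffspring = 1/4 (two parent–offspring links: r = (1/2)^2 = 1/4).
r to a full sibling = 1/2 (full sibs share both parents — two paths of length 2: r = 2·(1/2)^2 = 1/2).
Summing one r·B term per recipient: 1·0.25·0.0373 + 1·0.125·0.45 + 2·0.25·0.118 + 2·0.5·0.169 = 0.293575.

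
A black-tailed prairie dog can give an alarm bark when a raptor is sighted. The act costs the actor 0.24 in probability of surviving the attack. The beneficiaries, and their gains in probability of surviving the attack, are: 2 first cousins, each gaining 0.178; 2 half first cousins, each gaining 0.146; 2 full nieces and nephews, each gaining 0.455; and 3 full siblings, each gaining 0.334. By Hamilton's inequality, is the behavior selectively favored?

Hamilton's rule: the trait is favored when the sum of r·B over every recipient exceeds the actor's cost C.
r to a first cousin = 0.125 (first cousins share one grandparent pair — two paths of length 4: r = 2·(1/2)^4 = 1/8).
r to a half first cousin = 1/16 (half first cousins share one grandparent — one path of length 4: r = (1/2)^4 = 1/16).
r to a full niece or nephew = 0.25 (full aunt/uncle↔niece/nephew: two paths of length 3 through the shared grandparent pair: r = 2·(1/2)^3 = 1/4).
r to a full sibling = 0.5 (full sibs share both parents — two paths of length 2: r = 2·(1/2)^2 = 1/2).
Summing one r·B term per recipient: 2·0.125·0.178 + 2·0.0625·0.146 + 2·0.25·0.455 + 3·0.5·0.334 = 0.79125.
0.79125 > 0.24: the indirect benefit exceeds the cost.

Yes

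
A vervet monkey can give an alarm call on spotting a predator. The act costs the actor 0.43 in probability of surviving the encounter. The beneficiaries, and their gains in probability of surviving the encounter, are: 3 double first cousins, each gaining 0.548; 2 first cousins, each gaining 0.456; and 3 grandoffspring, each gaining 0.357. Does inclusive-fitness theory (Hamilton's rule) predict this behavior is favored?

Yes

Hamilton's rule: the trait is favored when the sum of r·B over every recipient exceeds the actor's cost C.
r to a double first cousin = 1/4 (double first cousins share both grandparent pairs — four paths of length 4: r = 4·(1/2)^4 = 1/4).
r to a first cousin = 1/8 (first cousins share one grandparent pair — two paths of length 4: r = 2·(1/2)^4 = 1/8).
r to a grandoffspring = 1/4 (two parent–offspring links: r = (1/2)^2 = 1/4).
Summing one r·B term per recipient: 3·0.25·0.548 + 2·0.125·0.456 + 3·0.25·0.357 = 0.79275.
0.79275 > 0.43: the indirect benefit exceeds the cost.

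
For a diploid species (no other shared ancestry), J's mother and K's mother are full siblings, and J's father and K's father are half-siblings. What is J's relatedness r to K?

0.1875

With two independent routes of shared ancestry, r is the sum of the two contributions.
J and K are related in two ways: first cousins through their mothers (r = 1/8) and half first cousins through their fathers (r = 1/16).
r = 1/8 + 1/16 = 3/16 = 0.1875.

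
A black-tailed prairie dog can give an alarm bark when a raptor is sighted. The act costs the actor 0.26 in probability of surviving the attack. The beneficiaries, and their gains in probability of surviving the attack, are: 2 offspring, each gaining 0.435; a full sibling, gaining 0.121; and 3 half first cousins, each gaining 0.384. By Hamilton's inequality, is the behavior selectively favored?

Yes

Hamilton's rule: the trait is favored when the sum of r·B over every recipient exceeds the actor's cost C.
r to an offspring = 1/2 (one parent–offspring link: r = (1/2)^1 = 1/2).
r to a full sibling = 0.5 (full sibs share both parents — two paths of length 2: r = 2·(1/2)^2 = 1/2).
r to a half first cousin = 1/16 (half first cousins share one grandparent — one path of length 4: r = (1/2)^4 = 1/16).
Summing one r·B term per recipient: 2·0.5·0.435 + 1·0.5·0.121 + 3·0.0625·0.384 = 0.5675.
0.5675 > 0.26: the indirect benefit exceeds the cost.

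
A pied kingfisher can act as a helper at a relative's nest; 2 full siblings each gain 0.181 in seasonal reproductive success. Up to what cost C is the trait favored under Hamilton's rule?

r to a full sibling = 0.5 (full sibs share both parents — two paths of length 2: r = 2·(1/2)^2 = 1/2).
Hamilton's rule: n·r·B > C, so the trait is favored while C < n·r·B = 2·0.5·0.181 = 0.181.

0.181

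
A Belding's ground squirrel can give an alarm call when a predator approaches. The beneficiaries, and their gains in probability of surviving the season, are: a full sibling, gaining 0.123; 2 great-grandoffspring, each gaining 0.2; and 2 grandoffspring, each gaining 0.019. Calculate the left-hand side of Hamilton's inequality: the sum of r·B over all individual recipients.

r to a full sibling = 1/2 (full sibs share both parents — two paths of length 2: r = 2·(1/2)^2 = 1/2).
r to a great-grandoffspring = 0.125 (three parent–offspring links: r = (1/2)^3 = 1/8).
r to a grandoffspring = 1/4 (two parent–offspring links: r = (1/2)^2 = 1/4).
Summing one r·B term per recipient: 1·0.5·0.123 + 2·0.125·0.2 + 2·0.25·0.019 = 0.121.

0.121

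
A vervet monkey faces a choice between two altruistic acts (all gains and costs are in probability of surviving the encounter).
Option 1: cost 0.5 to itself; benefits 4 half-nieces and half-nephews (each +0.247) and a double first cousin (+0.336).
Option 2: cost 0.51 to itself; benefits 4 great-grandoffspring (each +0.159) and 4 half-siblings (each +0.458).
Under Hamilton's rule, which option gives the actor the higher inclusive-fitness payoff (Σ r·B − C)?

Option 1: r to a half-niece or half-nephew = 0.125.
Option 1: r to a double first cousin = 0.25.
Option 1: Σ r·B − C = (4·0.125·0.247 + 1·0.25·0.336) − 0.5 = -0.2925.
Option 2: r to a great-grandoffspring = 0.125.
Option 2: r to a half-sibling = 0.25.
Option 2: Σ r·B − C = (4·0.125·0.159 + 4·0.25·0.458) − 0.51 = 0.0275.
Option 2 has the higher net inclusive-fitness payoff.

Option 2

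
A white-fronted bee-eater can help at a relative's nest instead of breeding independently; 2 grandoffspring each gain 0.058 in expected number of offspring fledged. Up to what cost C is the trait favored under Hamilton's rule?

r to a grandoffspring = 1/4 (two parent–offspring links: r = (1/2)^2 = 1/4).
Hamilton's rule: n·r·B > C, so the trait is favored while C < n·r·B = 2·0.25·0.058 = 0.029.

0.029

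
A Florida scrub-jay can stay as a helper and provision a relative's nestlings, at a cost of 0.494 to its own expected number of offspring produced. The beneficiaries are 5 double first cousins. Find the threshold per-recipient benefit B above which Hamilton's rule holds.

0.3952

r to a double first cousin = 1/4 (double first cousins share both grandparent pairs — four paths of length 4: r = 4·(1/2)^4 = 1/4).
Hamilton's rule with n recipients of equal r: n·r·B > C, so B > C/(n·r) = 0.494/(5·0.25) = 0.3952.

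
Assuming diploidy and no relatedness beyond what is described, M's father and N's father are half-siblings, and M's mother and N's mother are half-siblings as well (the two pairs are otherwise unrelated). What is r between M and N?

0.125

With two independent routes of shared ancestry, r is the sum of the two contributions.
M and N are related in two ways: half first cousins through their fathers (r = 1/16) and half first cousins through their mothers (r = 1/16).
r = 1/16 + 1/16 = 0.125.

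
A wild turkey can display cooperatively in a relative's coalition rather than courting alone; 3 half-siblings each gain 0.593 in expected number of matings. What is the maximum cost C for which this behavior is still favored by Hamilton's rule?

0.44475

r to a half-sibling = 1/4 (half-sibs share one parent — one path of length 2: r = (1/2)^2 = 1/4).
Hamilton's rule: n·r·B > C, so the trait is favored while C < n·r·B = 3·0.25·0.593 = 0.44475.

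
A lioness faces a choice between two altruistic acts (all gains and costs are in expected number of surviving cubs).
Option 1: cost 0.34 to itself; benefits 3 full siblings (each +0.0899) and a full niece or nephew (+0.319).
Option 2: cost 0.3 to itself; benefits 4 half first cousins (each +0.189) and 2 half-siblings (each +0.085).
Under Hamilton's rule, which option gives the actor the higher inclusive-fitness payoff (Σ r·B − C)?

Option 1

Option 1: r to a full sibling = 0.5.
Option 1: r to a full niece or nephew = 0.25.
Option 1: Σ r·B − C = (3·0.5·0.0899 + 1·0.25·0.319) − 0.34 = -0.1254.
Option 2: r to a half first cousin = 0.0625.
Option 2: r to a half-sibling = 0.25.
Option 2: Σ r·B − C = (4·0.0625·0.189 + 2·0.25·0.085) − 0.3 = -0.21025.
Option 1 has the higher net inclusive-fitness payoff.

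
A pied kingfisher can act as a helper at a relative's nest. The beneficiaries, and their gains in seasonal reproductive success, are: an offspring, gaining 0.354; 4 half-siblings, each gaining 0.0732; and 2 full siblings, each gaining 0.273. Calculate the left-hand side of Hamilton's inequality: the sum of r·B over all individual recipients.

0.5232

r to an offspring = 1/2 (one parent–offspring link: r = (1/2)^1 = 1/2).
r to a half-sibling = 0.25 (half-sibs share one parent — one path of length 2: r = (1/2)^2 = 1/4).
r to a full sibling = 0.5 (full sibs share both parents — two paths of length 2: r = 2·(1/2)^2 = 1/2).
Summing one r·B term per recipient: 1·0.5·0.354 + 4·0.25·0.0732 + 2·0.5·0.273 = 0.5232.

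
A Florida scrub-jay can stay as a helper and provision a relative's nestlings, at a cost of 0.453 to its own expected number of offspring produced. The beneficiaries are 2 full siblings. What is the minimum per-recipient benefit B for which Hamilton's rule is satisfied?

0.453

r to a full sibling = 0.5 (full sibs share both parents — two paths of length 2: r = 2·(1/2)^2 = 1/2).
Hamilton's rule with n recipients of equal r: n·r·B > C, so B > C/(n·r) = 0.453/(2·0.5) = 0.453.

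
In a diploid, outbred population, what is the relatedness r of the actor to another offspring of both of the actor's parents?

Each parent–offspring link contributes a factor of 1/2, and independent paths through distinct common ancestors add.
Full sibs share both parents — two paths of length 2: r = 2·(1/2)^2 = 1/2.

0.5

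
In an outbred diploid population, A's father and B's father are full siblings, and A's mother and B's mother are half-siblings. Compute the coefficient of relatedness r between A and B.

Wright's path rule: contributions from independent ancestry routes add.
A and B are related in two ways: first cousins through their fathers (r = 1/8) and half first cousins through their mothers (r = 1/16).
r = 1/8 + 1/16 = 0.1875.

0.1875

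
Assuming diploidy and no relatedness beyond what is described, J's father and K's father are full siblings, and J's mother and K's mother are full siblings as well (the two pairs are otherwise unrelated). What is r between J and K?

Wright's path rule: contributions from independent ancestry routes add.
J and K are related in two ways: first cousins through their fathers (r = 1/8) and first cousins through their mothers (r = 1/8) — i.e. double first cousins.
r = 1/8 + 1/8 = 1/4 = 0.25.

0.25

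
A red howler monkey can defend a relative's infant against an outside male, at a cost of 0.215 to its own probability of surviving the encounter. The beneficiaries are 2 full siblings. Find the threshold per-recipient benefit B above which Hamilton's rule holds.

0.215

r to a full sibling = 1/2 (full sibs share both parents — two paths of length 2: r = 2·(1/2)^2 = 1/2).
Hamilton's rule with n recipients of equal r: n·r·B > C, so B > C/(n·r) = 0.215/(2·0.5) = 0.215.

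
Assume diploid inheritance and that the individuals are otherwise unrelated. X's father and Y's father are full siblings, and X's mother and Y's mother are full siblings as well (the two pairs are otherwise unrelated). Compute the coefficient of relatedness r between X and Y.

Independent pedigree routes through distinct common ancestors add.
X and Y are related in two ways: first cousins through their fathers (r = 1/8) and first cousins through their mothers (r = 1/8) — i.e. double first cousins.
r = 1/8 + 1/8 = 0.25.

0.25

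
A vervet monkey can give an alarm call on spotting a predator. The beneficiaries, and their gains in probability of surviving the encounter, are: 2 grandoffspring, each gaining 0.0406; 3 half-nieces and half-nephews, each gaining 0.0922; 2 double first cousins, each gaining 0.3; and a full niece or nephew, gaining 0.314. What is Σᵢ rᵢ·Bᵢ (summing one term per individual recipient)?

0.283375

r to a grandoffspring = 1/4 (two parent–offspring links: r = (1/2)^2 = 1/4).
r to a half-niece or half-nephew = 0.125 (half-aunt/uncle↔niece/nephew: one path of length 3: r = (1/2)^3 = 1/8).
r to a double first cousin = 0.25 (double first cousins share both grandparent pairs — four paths of length 4: r = 4·(1/2)^4 = 1/4).
r to a full niece or nephew = 0.25 (full aunt/uncle↔niece/nephew: two paths of length 3 through the shared grandparent pair: r = 2·(1/2)^3 = 1/4).
Summing one r·B term per recipient: 2·0.25·0.0406 + 3·0.125·0.0922 + 2·0.25·0.3 + 1·0.25·0.314 = 0.283375.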